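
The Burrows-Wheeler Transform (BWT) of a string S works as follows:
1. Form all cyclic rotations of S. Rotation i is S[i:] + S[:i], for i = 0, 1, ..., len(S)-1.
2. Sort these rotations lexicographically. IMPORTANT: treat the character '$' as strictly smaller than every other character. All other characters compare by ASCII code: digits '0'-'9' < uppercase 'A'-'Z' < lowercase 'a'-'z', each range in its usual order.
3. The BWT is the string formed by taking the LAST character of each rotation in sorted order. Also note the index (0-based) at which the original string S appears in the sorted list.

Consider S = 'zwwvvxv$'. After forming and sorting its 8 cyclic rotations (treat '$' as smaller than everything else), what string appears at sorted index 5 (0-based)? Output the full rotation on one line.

All 8 rotations (rotation i = S[i:]+S[:i]):
  rot[0] = zwwvvxv$
  rot[1] = wwvvxv$z
  rot[2] = wvvxv$zw
  rot[3] = vvxv$zww
  rot[4] = vxv$zwwv
  rot[5] = xv$zwwvv
  rot[6] = v$zwwvvx
  rot[7] = $zwwvvxv
Sorted (with $ < everything):
  sorted[0] = $zwwvvxv
  sorted[1] = v$zwwvvx
  sorted[2] = vvxv$zww
  sorted[3] = vxv$zwwv
  sorted[4] = wvvxv$zw
  sorted[5] = wwvvxv$z
  sorted[6] = xv$zwwvv
  sorted[7] = zwwvvxv$
sorted[5] = wwvvxv$z

Answer: wwvvxv$z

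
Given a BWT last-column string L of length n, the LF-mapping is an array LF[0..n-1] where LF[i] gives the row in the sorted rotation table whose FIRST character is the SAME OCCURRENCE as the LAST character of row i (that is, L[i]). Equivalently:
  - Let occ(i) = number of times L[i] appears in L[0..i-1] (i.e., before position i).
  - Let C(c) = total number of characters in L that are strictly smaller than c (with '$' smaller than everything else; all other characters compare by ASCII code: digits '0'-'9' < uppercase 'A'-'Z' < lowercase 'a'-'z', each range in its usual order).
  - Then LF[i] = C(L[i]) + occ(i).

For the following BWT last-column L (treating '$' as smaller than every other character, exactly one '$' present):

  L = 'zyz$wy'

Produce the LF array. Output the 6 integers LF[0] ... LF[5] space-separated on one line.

Answer: 4 2 5 0 1 3

Derivation:
Char counts: '$':1, 'w':1, 'y':2, 'z':2
C (first-col start): C('$')=0, C('w')=1, C('y')=2, C('z')=4
L[0]='z': occ=0, LF[0]=C('z')+0=4+0=4
L[1]='y': occ=0, LF[1]=C('y')+0=2+0=2
L[2]='z': occ=1, LF[2]=C('z')+1=4+1=5
L[3]='$': occ=0, LF[3]=C('$')+0=0+0=0
L[4]='w': occ=0, LF[4]=C('w')+0=1+0=1
L[5]='y': occ=1, LF[5]=C('y')+1=2+1=3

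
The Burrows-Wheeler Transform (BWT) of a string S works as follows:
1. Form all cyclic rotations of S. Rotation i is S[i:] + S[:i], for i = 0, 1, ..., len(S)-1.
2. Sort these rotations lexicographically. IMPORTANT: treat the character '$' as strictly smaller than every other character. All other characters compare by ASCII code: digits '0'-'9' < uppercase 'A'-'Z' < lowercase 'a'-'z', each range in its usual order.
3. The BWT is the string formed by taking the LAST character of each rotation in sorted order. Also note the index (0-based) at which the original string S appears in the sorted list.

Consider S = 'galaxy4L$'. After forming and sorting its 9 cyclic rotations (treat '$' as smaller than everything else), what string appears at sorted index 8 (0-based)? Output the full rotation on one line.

All 9 rotations (rotation i = S[i:]+S[:i]):
  rot[0] = galaxy4L$
  rot[1] = alaxy4L$g
  rot[2] = laxy4L$ga
  rot[3] = axy4L$gal
  rot[4] = xy4L$gala
  rot[5] = y4L$galax
  rot[6] = 4L$galaxy
  rot[7] = L$galaxy4
  rot[8] = $galaxy4L
Sorted (with $ < everything):
  sorted[0] = $galaxy4L
  sorted[1] = 4L$galaxy
  sorted[2] = L$galaxy4
  sorted[3] = alaxy4L$g
  sorted[4] = axy4L$gal
  sorted[5] = galaxy4L$
  sorted[6] = laxy4L$ga
  sorted[7] = xy4L$gala
  sorted[8] = y4L$galax
sorted[8] = y4L$galax

Answer: y4L$galax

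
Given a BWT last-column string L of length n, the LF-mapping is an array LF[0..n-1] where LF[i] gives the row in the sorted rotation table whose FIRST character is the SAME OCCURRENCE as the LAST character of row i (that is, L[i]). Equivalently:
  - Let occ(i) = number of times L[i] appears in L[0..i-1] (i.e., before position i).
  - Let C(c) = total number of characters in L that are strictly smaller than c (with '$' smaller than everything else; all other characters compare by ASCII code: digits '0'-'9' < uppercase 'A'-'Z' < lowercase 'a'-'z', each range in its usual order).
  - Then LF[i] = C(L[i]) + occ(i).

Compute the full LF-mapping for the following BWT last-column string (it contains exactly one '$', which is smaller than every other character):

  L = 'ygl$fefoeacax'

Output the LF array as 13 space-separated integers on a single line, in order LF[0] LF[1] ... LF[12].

Char counts: '$':1, 'a':2, 'c':1, 'e':2, 'f':2, 'g':1, 'l':1, 'o':1, 'x':1, 'y':1
C (first-col start): C('$')=0, C('a')=1, C('c')=3, C('e')=4, C('f')=6, C('g')=8, C('l')=9, C('o')=10, C('x')=11, C('y')=12
L[0]='y': occ=0, LF[0]=C('y')+0=12+0=12
L[1]='g': occ=0, LF[1]=C('g')+0=8+0=8
L[2]='l': occ=0, LF[2]=C('l')+0=9+0=9
L[3]='$': occ=0, LF[3]=C('$')+0=0+0=0
L[4]='f': occ=0, LF[4]=C('f')+0=6+0=6
L[5]='e': occ=0, LF[5]=C('e')+0=4+0=4
L[6]='f': occ=1, LF[6]=C('f')+1=6+1=7
L[7]='o': occ=0, LF[7]=C('o')+0=10+0=10
L[8]='e': occ=1, LF[8]=C('e')+1=4+1=5
L[9]='a': occ=0, LF[9]=C('a')+0=1+0=1
L[10]='c': occ=0, LF[10]=C('c')+0=3+0=3
L[11]='a': occ=1, LF[11]=C('a')+1=1+1=2
L[12]='x': occ=0, LF[12]=C('x')+0=11+0=11

Answer: 12 8 9 0 6 4 7 10 5 1 3 2 11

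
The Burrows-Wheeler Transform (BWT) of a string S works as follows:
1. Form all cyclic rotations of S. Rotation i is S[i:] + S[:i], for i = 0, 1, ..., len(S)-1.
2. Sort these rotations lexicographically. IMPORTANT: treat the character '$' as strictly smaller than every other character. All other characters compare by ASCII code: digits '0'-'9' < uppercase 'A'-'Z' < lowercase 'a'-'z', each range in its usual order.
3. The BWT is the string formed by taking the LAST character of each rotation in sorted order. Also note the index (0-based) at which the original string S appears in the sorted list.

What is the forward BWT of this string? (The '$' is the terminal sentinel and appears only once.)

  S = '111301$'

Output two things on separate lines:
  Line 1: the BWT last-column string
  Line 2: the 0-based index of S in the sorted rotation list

All 7 rotations (rotation i = S[i:]+S[:i]):
  rot[0] = 111301$
  rot[1] = 11301$1
  rot[2] = 1301$11
  rot[3] = 301$111
  rot[4] = 01$1113
  rot[5] = 1$11130
  rot[6] = $111301
Sorted (with $ < everything):
  sorted[0] = $111301  (last char: '1')
  sorted[1] = 01$1113  (last char: '3')
  sorted[2] = 1$11130  (last char: '0')
  sorted[3] = 111301$  (last char: '$')
  sorted[4] = 11301$1  (last char: '1')
  sorted[5] = 1301$11  (last char: '1')
  sorted[6] = 301$111  (last char: '1')
Last column: 130$111
Original string S is at sorted index 3

Answer: 130$111
3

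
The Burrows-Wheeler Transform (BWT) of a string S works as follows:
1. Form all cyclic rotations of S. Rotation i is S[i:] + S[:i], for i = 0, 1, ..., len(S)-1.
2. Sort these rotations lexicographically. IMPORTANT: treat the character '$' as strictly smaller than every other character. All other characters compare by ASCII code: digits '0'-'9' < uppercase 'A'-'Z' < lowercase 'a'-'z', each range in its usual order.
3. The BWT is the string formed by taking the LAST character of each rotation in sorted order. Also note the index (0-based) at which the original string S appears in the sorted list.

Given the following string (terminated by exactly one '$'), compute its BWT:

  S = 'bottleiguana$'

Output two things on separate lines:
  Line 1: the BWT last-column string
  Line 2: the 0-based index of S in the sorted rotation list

All 13 rotations (rotation i = S[i:]+S[:i]):
  rot[0] = bottleiguana$
  rot[1] = ottleiguana$b
  rot[2] = ttleiguana$bo
  rot[3] = tleiguana$bot
  rot[4] = leiguana$bott
  rot[5] = eiguana$bottl
  rot[6] = iguana$bottle
  rot[7] = guana$bottlei
  rot[8] = uana$bottleig
  rot[9] = ana$bottleigu
  rot[10] = na$bottleigua
  rot[11] = a$bottleiguan
  rot[12] = $bottleiguana
Sorted (with $ < everything):
  sorted[0] = $bottleiguana  (last char: 'a')
  sorted[1] = a$bottleiguan  (last char: 'n')
  sorted[2] = ana$bottleigu  (last char: 'u')
  sorted[3] = bottleiguana$  (last char: '$')
  sorted[4] = eiguana$bottl  (last char: 'l')
  sorted[5] = guana$bottlei  (last char: 'i')
  sorted[6] = iguana$bottle  (last char: 'e')
  sorted[7] = leiguana$bott  (last char: 't')
  sorted[8] = na$bottleigua  (last char: 'a')
  sorted[9] = ottleiguana$b  (last char: 'b')
  sorted[10] = tleiguana$bot  (last char: 't')
  sorted[11] = ttleiguana$bo  (last char: 'o')
  sorted[12] = uana$bottleig  (last char: 'g')
Last column: anu$lietabtog
Original string S is at sorted index 3

Answer: anu$lietabtog
3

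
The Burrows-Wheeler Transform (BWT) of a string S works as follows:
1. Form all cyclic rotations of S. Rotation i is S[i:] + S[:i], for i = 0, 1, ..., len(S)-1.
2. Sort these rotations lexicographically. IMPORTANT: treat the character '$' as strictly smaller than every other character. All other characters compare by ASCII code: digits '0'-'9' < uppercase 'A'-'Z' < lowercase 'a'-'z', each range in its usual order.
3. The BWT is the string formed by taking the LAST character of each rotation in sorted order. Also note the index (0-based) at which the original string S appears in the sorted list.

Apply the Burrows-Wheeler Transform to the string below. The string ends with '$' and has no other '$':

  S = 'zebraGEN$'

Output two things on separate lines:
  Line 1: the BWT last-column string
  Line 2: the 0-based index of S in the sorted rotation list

All 9 rotations (rotation i = S[i:]+S[:i]):
  rot[0] = zebraGEN$
  rot[1] = ebraGEN$z
  rot[2] = braGEN$ze
  rot[3] = raGEN$zeb
  rot[4] = aGEN$zebr
  rot[5] = GEN$zebra
  rot[6] = EN$zebraG
  rot[7] = N$zebraGE
  rot[8] = $zebraGEN
Sorted (with $ < everything):
  sorted[0] = $zebraGEN  (last char: 'N')
  sorted[1] = EN$zebraG  (last char: 'G')
  sorted[2] = GEN$zebra  (last char: 'a')
  sorted[3] = N$zebraGE  (last char: 'E')
  sorted[4] = aGEN$zebr  (last char: 'r')
  sorted[5] = braGEN$ze  (last char: 'e')
  sorted[6] = ebraGEN$z  (last char: 'z')
  sorted[7] = raGEN$zeb  (last char: 'b')
  sorted[8] = zebraGEN$  (last char: '$')
Last column: NGaErezb$
Original string S is at sorted index 8

Answer: NGaErezb$
8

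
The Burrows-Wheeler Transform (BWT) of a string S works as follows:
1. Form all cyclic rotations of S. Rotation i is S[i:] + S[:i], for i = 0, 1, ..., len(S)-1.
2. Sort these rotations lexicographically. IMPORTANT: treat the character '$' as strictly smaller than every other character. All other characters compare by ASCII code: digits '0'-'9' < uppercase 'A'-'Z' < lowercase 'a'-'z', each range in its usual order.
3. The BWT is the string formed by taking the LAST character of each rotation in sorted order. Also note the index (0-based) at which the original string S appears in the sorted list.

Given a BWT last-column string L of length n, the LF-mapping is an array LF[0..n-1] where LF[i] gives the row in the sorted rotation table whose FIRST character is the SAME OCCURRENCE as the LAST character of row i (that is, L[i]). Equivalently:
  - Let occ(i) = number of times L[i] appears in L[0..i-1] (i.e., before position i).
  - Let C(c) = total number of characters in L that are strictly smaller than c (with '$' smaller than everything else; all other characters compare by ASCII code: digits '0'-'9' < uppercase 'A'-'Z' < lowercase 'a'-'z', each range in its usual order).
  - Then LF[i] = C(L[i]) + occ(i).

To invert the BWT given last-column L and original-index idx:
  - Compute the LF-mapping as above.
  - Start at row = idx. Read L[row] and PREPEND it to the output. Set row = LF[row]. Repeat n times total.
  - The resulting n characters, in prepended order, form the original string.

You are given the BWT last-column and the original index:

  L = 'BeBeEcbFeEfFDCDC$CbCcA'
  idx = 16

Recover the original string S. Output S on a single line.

Answer: cCbeAfECFEDbCceDFCeBB$

Derivation:
LF mapping: 2 18 3 19 10 16 14 12 20 11 21 13 8 4 9 5 0 6 15 7 17 1
Walk LF starting at row 16, prepending L[row]:
  step 1: row=16, L[16]='$', prepend. Next row=LF[16]=0
  step 2: row=0, L[0]='B', prepend. Next row=LF[0]=2
  step 3: row=2, L[2]='B', prepend. Next row=LF[2]=3
  step 4: row=3, L[3]='e', prepend. Next row=LF[3]=19
  step 5: row=19, L[19]='C', prepend. Next row=LF[19]=7
  step 6: row=7, L[7]='F', prepend. Next row=LF[7]=12
  step 7: row=12, L[12]='D', prepend. Next row=LF[12]=8
  step 8: row=8, L[8]='e', prepend. Next row=LF[8]=20
  step 9: row=20, L[20]='c', prepend. Next row=LF[20]=17
  step 10: row=17, L[17]='C', prepend. Next row=LF[17]=6
  step 11: row=6, L[6]='b', prepend. Next row=LF[6]=14
  step 12: row=14, L[14]='D', prepend. Next row=LF[14]=9
  step 13: row=9, L[9]='E', prepend. Next row=LF[9]=11
  step 14: row=11, L[11]='F', prepend. Next row=LF[11]=13
  step 15: row=13, L[13]='C', prepend. Next row=LF[13]=4
  step 16: row=4, L[4]='E', prepend. Next row=LF[4]=10
  step 17: row=10, L[10]='f', prepend. Next row=LF[10]=21
  step 18: row=21, L[21]='A', prepend. Next row=LF[21]=1
  step 19: row=1, L[1]='e', prepend. Next row=LF[1]=18
  step 20: row=18, L[18]='b', prepend. Next row=LF[18]=15
  step 21: row=15, L[15]='C', prepend. Next row=LF[15]=5
  step 22: row=5, L[5]='c', prepend. Next row=LF[5]=16
Reversed output: cCbeAfECFEDbCceDFCeBB$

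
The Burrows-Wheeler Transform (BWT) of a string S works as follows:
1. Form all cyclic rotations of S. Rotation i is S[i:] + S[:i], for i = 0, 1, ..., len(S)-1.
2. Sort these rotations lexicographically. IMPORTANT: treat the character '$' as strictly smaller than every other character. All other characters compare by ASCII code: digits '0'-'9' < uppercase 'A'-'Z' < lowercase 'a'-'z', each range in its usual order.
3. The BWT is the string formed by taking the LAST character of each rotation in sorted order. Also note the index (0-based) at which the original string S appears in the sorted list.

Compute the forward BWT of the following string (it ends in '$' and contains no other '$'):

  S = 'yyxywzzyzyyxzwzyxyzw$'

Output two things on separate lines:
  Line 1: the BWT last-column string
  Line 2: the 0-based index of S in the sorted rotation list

Answer: wzzyyyyxyzy$zxzyxwyzw
11

Derivation:
All 21 rotations (rotation i = S[i:]+S[:i]):
  rot[0] = yyxywzzyzyyxzwzyxyzw$
  rot[1] = yxywzzyzyyxzwzyxyzw$y
  rot[2] = xywzzyzyyxzwzyxyzw$yy
  rot[3] = ywzzyzyyxzwzyxyzw$yyx
  rot[4] = wzzyzyyxzwzyxyzw$yyxy
  rot[5] = zzyzyyxzwzyxyzw$yyxyw
  rot[6] = zyzyyxzwzyxyzw$yyxywz
  rot[7] = yzyyxzwzyxyzw$yyxywzz
  rot[8] = zyyxzwzyxyzw$yyxywzzy
  rot[9] = yyxzwzyxyzw$yyxywzzyz
  rot[10] = yxzwzyxyzw$yyxywzzyzy
  rot[11] = xzwzyxyzw$yyxywzzyzyy
  rot[12] = zwzyxyzw$yyxywzzyzyyx
  rot[13] = wzyxyzw$yyxywzzyzyyxz
  rot[14] = zyxyzw$yyxywzzyzyyxzw
  rot[15] = yxyzw$yyxywzzyzyyxzwz
  rot[16] = xyzw$yyxywzzyzyyxzwzy
  rot[17] = yzw$yyxywzzyzyyxzwzyx
  rot[18] = zw$yyxywzzyzyyxzwzyxy
  rot[19] = w$yyxywzzyzyyxzwzyxyz
  rot[20] = $yyxywzzyzyyxzwzyxyzw
Sorted (with $ < everything):
  sorted[0] = $yyxywzzyzyyxzwzyxyzw  (last char: 'w')
  sorted[1] = w$yyxywzzyzyyxzwzyxyz  (last char: 'z')
  sorted[2] = wzyxyzw$yyxywzzyzyyxz  (last char: 'z')
  sorted[3] = wzzyzyyxzwzyxyzw$yyxy  (last char: 'y')
  sorted[4] = xywzzyzyyxzwzyxyzw$yy  (last char: 'y')
  sorted[5] = xyzw$yyxywzzyzyyxzwzy  (last char: 'y')
  sorted[6] = xzwzyxyzw$yyxywzzyzyy  (last char: 'y')
  sorted[7] = ywzzyzyyxzwzyxyzw$yyx  (last char: 'x')
  sorted[8] = yxywzzyzyyxzwzyxyzw$y  (last char: 'y')
  sorted[9] = yxyzw$yyxywzzyzyyxzwz  (last char: 'z')
  sorted[10] = yxzwzyxyzw$yyxywzzyzy  (last char: 'y')
  sorted[11] = yyxywzzyzyyxzwzyxyzw$  (last char: '$')
  sorted[12] = yyxzwzyxyzw$yyxywzzyz  (last char: 'z')
  sorted[13] = yzw$yyxywzzyzyyxzwzyx  (last char: 'x')
  sorted[14] = yzyyxzwzyxyzw$yyxywzz  (last char: 'z')
  sorted[15] = zw$yyxywzzyzyyxzwzyxy  (last char: 'y')
  sorted[16] = zwzyxyzw$yyxywzzyzyyx  (last char: 'x')
  sorted[17] = zyxyzw$yyxywzzyzyyxzw  (last char: 'w')
  sorted[18] = zyyxzwzyxyzw$yyxywzzy  (last char: 'y')
  sorted[19] = zyzyyxzwzyxyzw$yyxywz  (last char: 'z')
  sorted[20] = zzyzyyxzwzyxyzw$yyxyw  (last char: 'w')
Last column: wzzyyyyxyzy$zxzyxwyzw
Original string S is at sorted index 11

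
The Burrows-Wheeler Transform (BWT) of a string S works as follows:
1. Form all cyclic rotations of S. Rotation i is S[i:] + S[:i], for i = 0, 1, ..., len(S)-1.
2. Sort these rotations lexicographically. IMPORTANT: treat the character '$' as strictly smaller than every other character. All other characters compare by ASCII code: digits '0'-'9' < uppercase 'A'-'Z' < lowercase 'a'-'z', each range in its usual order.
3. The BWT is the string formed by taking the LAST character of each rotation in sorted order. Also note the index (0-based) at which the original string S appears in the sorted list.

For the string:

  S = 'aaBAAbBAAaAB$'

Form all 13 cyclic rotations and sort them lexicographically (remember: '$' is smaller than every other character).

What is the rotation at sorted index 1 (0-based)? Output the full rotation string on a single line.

Answer: AAaAB$aaBAAbB

Derivation:
All 13 rotations (rotation i = S[i:]+S[:i]):
  rot[0] = aaBAAbBAAaAB$
  rot[1] = aBAAbBAAaAB$a
  rot[2] = BAAbBAAaAB$aa
  rot[3] = AAbBAAaAB$aaB
  rot[4] = AbBAAaAB$aaBA
  rot[5] = bBAAaAB$aaBAA
  rot[6] = BAAaAB$aaBAAb
  rot[7] = AAaAB$aaBAAbB
  rot[8] = AaAB$aaBAAbBA
  rot[9] = aAB$aaBAAbBAA
  rot[10] = AB$aaBAAbBAAa
  rot[11] = B$aaBAAbBAAaA
  rot[12] = $aaBAAbBAAaAB
Sorted (with $ < everything):
  sorted[0] = $aaBAAbBAAaAB
  sorted[1] = AAaAB$aaBAAbB
  sorted[2] = AAbBAAaAB$aaB
  sorted[3] = AB$aaBAAbBAAa
  sorted[4] = AaAB$aaBAAbBA
  sorted[5] = AbBAAaAB$aaBA
  sorted[6] = B$aaBAAbBAAaA
  sorted[7] = BAAaAB$aaBAAb
  sorted[8] = BAAbBAAaAB$aa
  sorted[9] = aAB$aaBAAbBAA
  sorted[10] = aBAAbBAAaAB$a
  sorted[11] = aaBAAbBAAaAB$
  sorted[12] = bBAAaAB$aaBAA
sorted[1] = AAaAB$aaBAAbB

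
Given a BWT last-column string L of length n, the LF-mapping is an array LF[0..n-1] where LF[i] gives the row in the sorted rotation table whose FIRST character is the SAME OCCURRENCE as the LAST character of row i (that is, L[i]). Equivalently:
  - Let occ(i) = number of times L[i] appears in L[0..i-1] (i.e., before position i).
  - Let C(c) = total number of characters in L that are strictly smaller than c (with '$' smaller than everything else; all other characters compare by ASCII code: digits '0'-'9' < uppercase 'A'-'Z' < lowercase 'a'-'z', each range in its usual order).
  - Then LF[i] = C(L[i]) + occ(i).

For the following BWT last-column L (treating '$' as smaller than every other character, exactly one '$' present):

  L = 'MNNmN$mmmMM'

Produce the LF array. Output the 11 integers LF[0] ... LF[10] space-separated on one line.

Answer: 1 4 5 7 6 0 8 9 10 2 3

Derivation:
Char counts: '$':1, 'M':3, 'N':3, 'm':4
C (first-col start): C('$')=0, C('M')=1, C('N')=4, C('m')=7
L[0]='M': occ=0, LF[0]=C('M')+0=1+0=1
L[1]='N': occ=0, LF[1]=C('N')+0=4+0=4
L[2]='N': occ=1, LF[2]=C('N')+1=4+1=5
L[3]='m': occ=0, LF[3]=C('m')+0=7+0=7
L[4]='N': occ=2, LF[4]=C('N')+2=4+2=6
L[5]='$': occ=0, LF[5]=C('$')+0=0+0=0
L[6]='m': occ=1, LF[6]=C('m')+1=7+1=8
L[7]='m': occ=2, LF[7]=C('m')+2=7+2=9
L[8]='m': occ=3, LF[8]=C('m')+3=7+3=10
L[9]='M': occ=1, LF[9]=C('M')+1=1+1=2
L[10]='M': occ=2, LF[10]=C('M')+2=1+2=3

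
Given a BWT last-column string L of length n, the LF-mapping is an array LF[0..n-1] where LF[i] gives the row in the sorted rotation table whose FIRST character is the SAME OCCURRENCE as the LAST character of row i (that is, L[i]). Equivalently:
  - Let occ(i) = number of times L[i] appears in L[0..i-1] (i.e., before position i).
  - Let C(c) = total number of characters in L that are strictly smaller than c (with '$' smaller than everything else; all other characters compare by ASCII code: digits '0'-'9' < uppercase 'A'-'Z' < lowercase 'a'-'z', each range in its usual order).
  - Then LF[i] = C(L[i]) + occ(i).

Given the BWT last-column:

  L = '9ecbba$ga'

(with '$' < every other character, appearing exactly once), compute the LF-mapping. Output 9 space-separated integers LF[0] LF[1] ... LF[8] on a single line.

Char counts: '$':1, '9':1, 'a':2, 'b':2, 'c':1, 'e':1, 'g':1
C (first-col start): C('$')=0, C('9')=1, C('a')=2, C('b')=4, C('c')=6, C('e')=7, C('g')=8
L[0]='9': occ=0, LF[0]=C('9')+0=1+0=1
L[1]='e': occ=0, LF[1]=C('e')+0=7+0=7
L[2]='c': occ=0, LF[2]=C('c')+0=6+0=6
L[3]='b': occ=0, LF[3]=C('b')+0=4+0=4
L[4]='b': occ=1, LF[4]=C('b')+1=4+1=5
L[5]='a': occ=0, LF[5]=C('a')+0=2+0=2
L[6]='$': occ=0, LF[6]=C('$')+0=0+0=0
L[7]='g': occ=0, LF[7]=C('g')+0=8+0=8
L[8]='a': occ=1, LF[8]=C('a')+1=2+1=3

Answer: 1 7 6 4 5 2 0 8 3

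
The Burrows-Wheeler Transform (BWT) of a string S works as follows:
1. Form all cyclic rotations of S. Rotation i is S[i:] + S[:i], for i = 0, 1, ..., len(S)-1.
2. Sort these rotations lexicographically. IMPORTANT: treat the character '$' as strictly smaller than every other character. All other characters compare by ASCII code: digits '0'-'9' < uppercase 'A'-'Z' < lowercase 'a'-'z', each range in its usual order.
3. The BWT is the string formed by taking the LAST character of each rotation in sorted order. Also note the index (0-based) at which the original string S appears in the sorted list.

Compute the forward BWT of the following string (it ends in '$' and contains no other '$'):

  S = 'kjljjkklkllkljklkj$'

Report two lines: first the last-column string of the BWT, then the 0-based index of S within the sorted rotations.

Answer: jkljlkl$jljkljkklkk
7

Derivation:
All 19 rotations (rotation i = S[i:]+S[:i]):
  rot[0] = kjljjkklkllkljklkj$
  rot[1] = jljjkklkllkljklkj$k
  rot[2] = ljjkklkllkljklkj$kj
  rot[3] = jjkklkllkljklkj$kjl
  rot[4] = jkklkllkljklkj$kjlj
  rot[5] = kklkllkljklkj$kjljj
  rot[6] = klkllkljklkj$kjljjk
  rot[7] = lkllkljklkj$kjljjkk
  rot[8] = kllkljklkj$kjljjkkl
  rot[9] = llkljklkj$kjljjkklk
  rot[10] = lkljklkj$kjljjkklkl
  rot[11] = kljklkj$kjljjkklkll
  rot[12] = ljklkj$kjljjkklkllk
  rot[13] = jklkj$kjljjkklkllkl
  rot[14] = klkj$kjljjkklkllklj
  rot[15] = lkj$kjljjkklkllkljk
  rot[16] = kj$kjljjkklkllkljkl
  rot[17] = j$kjljjkklkllkljklk
  rot[18] = $kjljjkklkllkljklkj
Sorted (with $ < everything):
  sorted[0] = $kjljjkklkllkljklkj  (last char: 'j')
  sorted[1] = j$kjljjkklkllkljklk  (last char: 'k')
  sorted[2] = jjkklkllkljklkj$kjl  (last char: 'l')
  sorted[3] = jkklkllkljklkj$kjlj  (last char: 'j')
  sorted[4] = jklkj$kjljjkklkllkl  (last char: 'l')
  sorted[5] = jljjkklkllkljklkj$k  (last char: 'k')
  sorted[6] = kj$kjljjkklkllkljkl  (last char: 'l')
  sorted[7] = kjljjkklkllkljklkj$  (last char: '$')
  sorted[8] = kklkllkljklkj$kjljj  (last char: 'j')
  sorted[9] = kljklkj$kjljjkklkll  (last char: 'l')
  sorted[10] = klkj$kjljjkklkllklj  (last char: 'j')
  sorted[11] = klkllkljklkj$kjljjk  (last char: 'k')
  sorted[12] = kllkljklkj$kjljjkkl  (last char: 'l')
  sorted[13] = ljjkklkllkljklkj$kj  (last char: 'j')
  sorted[14] = ljklkj$kjljjkklkllk  (last char: 'k')
  sorted[15] = lkj$kjljjkklkllkljk  (last char: 'k')
  sorted[16] = lkljklkj$kjljjkklkl  (last char: 'l')
  sorted[17] = lkllkljklkj$kjljjkk  (last char: 'k')
  sorted[18] = llkljklkj$kjljjkklk  (last char: 'k')
Last column: jkljlkl$jljkljkklkk
Original string S is at sorted index 7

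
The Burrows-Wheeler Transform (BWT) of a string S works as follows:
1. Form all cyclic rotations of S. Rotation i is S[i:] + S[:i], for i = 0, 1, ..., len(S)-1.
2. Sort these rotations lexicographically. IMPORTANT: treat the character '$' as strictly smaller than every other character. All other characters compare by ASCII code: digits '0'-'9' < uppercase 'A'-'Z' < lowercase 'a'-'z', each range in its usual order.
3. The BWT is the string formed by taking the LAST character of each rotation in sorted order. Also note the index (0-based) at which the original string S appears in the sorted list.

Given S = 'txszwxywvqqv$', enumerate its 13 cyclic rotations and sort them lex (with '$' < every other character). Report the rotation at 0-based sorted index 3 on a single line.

Answer: szwxywvqqv$tx

Derivation:
All 13 rotations (rotation i = S[i:]+S[:i]):
  rot[0] = txszwxywvqqv$
  rot[1] = xszwxywvqqv$t
  rot[2] = szwxywvqqv$tx
  rot[3] = zwxywvqqv$txs
  rot[4] = wxywvqqv$txsz
  rot[5] = xywvqqv$txszw
  rot[6] = ywvqqv$txszwx
  rot[7] = wvqqv$txszwxy
  rot[8] = vqqv$txszwxyw
  rot[9] = qqv$txszwxywv
  rot[10] = qv$txszwxywvq
  rot[11] = v$txszwxywvqq
  rot[12] = $txszwxywvqqv
Sorted (with $ < everything):
  sorted[0] = $txszwxywvqqv
  sorted[1] = qqv$txszwxywv
  sorted[2] = qv$txszwxywvq
  sorted[3] = szwxywvqqv$tx
  sorted[4] = txszwxywvqqv$
  sorted[5] = v$txszwxywvqq
  sorted[6] = vqqv$txszwxyw
  sorted[7] = wvqqv$txszwxy
  sorted[8] = wxywvqqv$txsz
  sorted[9] = xszwxywvqqv$t
  sorted[10] = xywvqqv$txszw
  sorted[11] = ywvqqv$txszwx
  sorted[12] = zwxywvqqv$txs
sorted[3] = szwxywvqqv$tx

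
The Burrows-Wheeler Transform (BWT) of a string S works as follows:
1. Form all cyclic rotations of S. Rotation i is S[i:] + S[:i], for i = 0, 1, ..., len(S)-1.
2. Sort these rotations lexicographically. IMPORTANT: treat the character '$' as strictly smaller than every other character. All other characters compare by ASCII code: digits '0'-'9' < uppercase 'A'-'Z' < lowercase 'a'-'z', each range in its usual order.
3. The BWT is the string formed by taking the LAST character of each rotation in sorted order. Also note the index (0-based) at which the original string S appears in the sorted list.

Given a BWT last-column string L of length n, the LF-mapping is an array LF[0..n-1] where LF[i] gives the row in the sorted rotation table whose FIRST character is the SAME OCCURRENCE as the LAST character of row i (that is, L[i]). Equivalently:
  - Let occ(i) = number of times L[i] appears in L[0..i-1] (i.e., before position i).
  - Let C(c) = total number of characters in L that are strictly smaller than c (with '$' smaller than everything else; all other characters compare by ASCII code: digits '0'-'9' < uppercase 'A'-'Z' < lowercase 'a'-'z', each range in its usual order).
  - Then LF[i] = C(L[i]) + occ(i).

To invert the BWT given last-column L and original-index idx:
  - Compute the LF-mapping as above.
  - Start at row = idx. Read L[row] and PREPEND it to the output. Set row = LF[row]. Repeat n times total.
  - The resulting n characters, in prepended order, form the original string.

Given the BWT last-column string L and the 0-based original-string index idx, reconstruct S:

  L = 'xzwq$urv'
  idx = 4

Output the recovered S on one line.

LF mapping: 6 7 5 1 0 3 2 4
Walk LF starting at row 4, prepending L[row]:
  step 1: row=4, L[4]='$', prepend. Next row=LF[4]=0
  step 2: row=0, L[0]='x', prepend. Next row=LF[0]=6
  step 3: row=6, L[6]='r', prepend. Next row=LF[6]=2
  step 4: row=2, L[2]='w', prepend. Next row=LF[2]=5
  step 5: row=5, L[5]='u', prepend. Next row=LF[5]=3
  step 6: row=3, L[3]='q', prepend. Next row=LF[3]=1
  step 7: row=1, L[1]='z', prepend. Next row=LF[1]=7
  step 8: row=7, L[7]='v', prepend. Next row=LF[7]=4
Reversed output: vzquwrx$

Answer: vzquwrx$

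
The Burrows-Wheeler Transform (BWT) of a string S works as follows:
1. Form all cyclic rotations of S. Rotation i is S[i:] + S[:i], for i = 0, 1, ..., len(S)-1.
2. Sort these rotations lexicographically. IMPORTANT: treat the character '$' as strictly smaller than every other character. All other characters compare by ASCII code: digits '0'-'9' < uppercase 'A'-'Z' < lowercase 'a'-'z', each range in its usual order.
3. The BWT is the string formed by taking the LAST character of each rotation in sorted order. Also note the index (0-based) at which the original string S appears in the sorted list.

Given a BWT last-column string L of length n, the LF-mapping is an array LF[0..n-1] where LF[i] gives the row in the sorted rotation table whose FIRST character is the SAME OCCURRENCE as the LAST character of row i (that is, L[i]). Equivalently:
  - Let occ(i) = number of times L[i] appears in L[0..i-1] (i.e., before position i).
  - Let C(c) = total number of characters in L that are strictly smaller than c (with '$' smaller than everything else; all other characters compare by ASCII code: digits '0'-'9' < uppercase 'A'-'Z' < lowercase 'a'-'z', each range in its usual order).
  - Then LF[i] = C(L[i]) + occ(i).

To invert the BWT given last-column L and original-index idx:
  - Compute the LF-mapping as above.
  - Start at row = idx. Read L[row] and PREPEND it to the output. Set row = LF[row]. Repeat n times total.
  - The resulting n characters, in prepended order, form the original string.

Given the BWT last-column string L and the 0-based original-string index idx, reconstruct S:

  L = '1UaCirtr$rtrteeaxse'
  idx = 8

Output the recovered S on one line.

LF mapping: 1 3 4 2 9 10 15 11 0 12 16 13 17 6 7 5 18 14 8
Walk LF starting at row 8, prepending L[row]:
  step 1: row=8, L[8]='$', prepend. Next row=LF[8]=0
  step 2: row=0, L[0]='1', prepend. Next row=LF[0]=1
  step 3: row=1, L[1]='U', prepend. Next row=LF[1]=3
  step 4: row=3, L[3]='C', prepend. Next row=LF[3]=2
  step 5: row=2, L[2]='a', prepend. Next row=LF[2]=4
  step 6: row=4, L[4]='i', prepend. Next row=LF[4]=9
  step 7: row=9, L[9]='r', prepend. Next row=LF[9]=12
  step 8: row=12, L[12]='t', prepend. Next row=LF[12]=17
  step 9: row=17, L[17]='s', prepend. Next row=LF[17]=14
  step 10: row=14, L[14]='e', prepend. Next row=LF[14]=7
  step 11: row=7, L[7]='r', prepend. Next row=LF[7]=11
  step 12: row=11, L[11]='r', prepend. Next row=LF[11]=13
  step 13: row=13, L[13]='e', prepend. Next row=LF[13]=6
  step 14: row=6, L[6]='t', prepend. Next row=LF[6]=15
  step 15: row=15, L[15]='a', prepend. Next row=LF[15]=5
  step 16: row=5, L[5]='r', prepend. Next row=LF[5]=10
  step 17: row=10, L[10]='t', prepend. Next row=LF[10]=16
  step 18: row=16, L[16]='x', prepend. Next row=LF[16]=18
  step 19: row=18, L[18]='e', prepend. Next row=LF[18]=8
Reversed output: extraterrestriaCU1$

Answer: extraterrestriaCU1$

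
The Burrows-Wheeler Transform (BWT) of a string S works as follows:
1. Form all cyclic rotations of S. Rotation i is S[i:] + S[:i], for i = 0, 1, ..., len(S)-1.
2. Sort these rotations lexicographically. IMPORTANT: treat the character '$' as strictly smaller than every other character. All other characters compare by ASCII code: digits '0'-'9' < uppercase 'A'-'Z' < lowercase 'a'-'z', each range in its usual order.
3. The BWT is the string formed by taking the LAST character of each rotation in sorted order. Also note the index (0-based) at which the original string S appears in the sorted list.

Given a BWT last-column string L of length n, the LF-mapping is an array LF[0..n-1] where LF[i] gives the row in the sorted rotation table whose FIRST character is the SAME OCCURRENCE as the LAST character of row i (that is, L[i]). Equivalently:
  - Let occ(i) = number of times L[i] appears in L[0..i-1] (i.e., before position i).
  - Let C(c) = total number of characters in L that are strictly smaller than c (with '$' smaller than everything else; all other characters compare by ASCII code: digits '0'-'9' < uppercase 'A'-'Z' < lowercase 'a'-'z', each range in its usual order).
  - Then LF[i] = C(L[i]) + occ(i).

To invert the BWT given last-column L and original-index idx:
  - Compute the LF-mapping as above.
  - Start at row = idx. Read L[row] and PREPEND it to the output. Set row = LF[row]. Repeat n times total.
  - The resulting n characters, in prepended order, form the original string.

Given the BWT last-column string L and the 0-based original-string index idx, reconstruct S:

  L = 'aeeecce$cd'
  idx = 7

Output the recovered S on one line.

Answer: eccecdeea$

Derivation:
LF mapping: 1 6 7 8 2 3 9 0 4 5
Walk LF starting at row 7, prepending L[row]:
  step 1: row=7, L[7]='$', prepend. Next row=LF[7]=0
  step 2: row=0, L[0]='a', prepend. Next row=LF[0]=1
  step 3: row=1, L[1]='e', prepend. Next row=LF[1]=6
  step 4: row=6, L[6]='e', prepend. Next row=LF[6]=9
  step 5: row=9, L[9]='d', prepend. Next row=LF[9]=5
  step 6: row=5, L[5]='c', prepend. Next row=LF[5]=3
  step 7: row=3, L[3]='e', prepend. Next row=LF[3]=8
  step 8: row=8, L[8]='c', prepend. Next row=LF[8]=4
  step 9: row=4, L[4]='c', prepend. Next row=LF[4]=2
  step 10: row=2, L[2]='e', prepend. Next row=LF[2]=7
Reversed output: eccecdeea$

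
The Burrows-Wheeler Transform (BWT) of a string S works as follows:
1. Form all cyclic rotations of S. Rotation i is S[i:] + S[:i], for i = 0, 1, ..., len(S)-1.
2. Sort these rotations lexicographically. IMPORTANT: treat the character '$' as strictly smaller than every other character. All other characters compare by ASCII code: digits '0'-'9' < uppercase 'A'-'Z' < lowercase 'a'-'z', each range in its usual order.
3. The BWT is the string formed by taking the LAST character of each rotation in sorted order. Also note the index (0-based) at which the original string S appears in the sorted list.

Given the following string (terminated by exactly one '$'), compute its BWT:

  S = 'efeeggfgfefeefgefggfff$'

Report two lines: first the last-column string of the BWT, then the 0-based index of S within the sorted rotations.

All 23 rotations (rotation i = S[i:]+S[:i]):
  rot[0] = efeeggfgfefeefgefggfff$
  rot[1] = feeggfgfefeefgefggfff$e
  rot[2] = eeggfgfefeefgefggfff$ef
  rot[3] = eggfgfefeefgefggfff$efe
  rot[4] = ggfgfefeefgefggfff$efee
  rot[5] = gfgfefeefgefggfff$efeeg
  rot[6] = fgfefeefgefggfff$efeegg
  rot[7] = gfefeefgefggfff$efeeggf
  rot[8] = fefeefgefggfff$efeeggfg
  rot[9] = efeefgefggfff$efeeggfgf
  rot[10] = feefgefggfff$efeeggfgfe
  rot[11] = eefgefggfff$efeeggfgfef
  rot[12] = efgefggfff$efeeggfgfefe
  rot[13] = fgefggfff$efeeggfgfefee
  rot[14] = gefggfff$efeeggfgfefeef
  rot[15] = efggfff$efeeggfgfefeefg
  rot[16] = fggfff$efeeggfgfefeefge
  rot[17] = ggfff$efeeggfgfefeefgef
  rot[18] = gfff$efeeggfgfefeefgefg
  rot[19] = fff$efeeggfgfefeefgefgg
  rot[20] = ff$efeeggfgfefeefgefggf
  rot[21] = f$efeeggfgfefeefgefggff
  rot[22] = $efeeggfgfefeefgefggfff
Sorted (with $ < everything):
  sorted[0] = $efeeggfgfefeefgefggfff  (last char: 'f')
  sorted[1] = eefgefggfff$efeeggfgfef  (last char: 'f')
  sorted[2] = eeggfgfefeefgefggfff$ef  (last char: 'f')
  sorted[3] = efeefgefggfff$efeeggfgf  (last char: 'f')
  sorted[4] = efeeggfgfefeefgefggfff$  (last char: '$')
  sorted[5] = efgefggfff$efeeggfgfefe  (last char: 'e')
  sorted[6] = efggfff$efeeggfgfefeefg  (last char: 'g')
  sorted[7] = eggfgfefeefgefggfff$efe  (last char: 'e')
  sorted[8] = f$efeeggfgfefeefgefggff  (last char: 'f')
  sorted[9] = feefgefggfff$efeeggfgfe  (last char: 'e')
  sorted[10] = feeggfgfefeefgefggfff$e  (last char: 'e')
  sorted[11] = fefeefgefggfff$efeeggfg  (last char: 'g')
  sorted[12] = ff$efeeggfgfefeefgefggf  (last char: 'f')
  sorted[13] = fff$efeeggfgfefeefgefgg  (last char: 'g')
  sorted[14] = fgefggfff$efeeggfgfefee  (last char: 'e')
  sorted[15] = fgfefeefgefggfff$efeegg  (last char: 'g')
  sorted[16] = fggfff$efeeggfgfefeefge  (last char: 'e')
  sorted[17] = gefggfff$efeeggfgfefeef  (last char: 'f')
  sorted[18] = gfefeefgefggfff$efeeggf  (last char: 'f')
  sorted[19] = gfff$efeeggfgfefeefgefg  (last char: 'g')
  sorted[20] = gfgfefeefgefggfff$efeeg  (last char: 'g')
  sorted[21] = ggfff$efeeggfgfefeefgef  (last char: 'f')
  sorted[22] = ggfgfefeefgefggfff$efee  (last char: 'e')
Last column: ffff$egefeegfgegeffggfe
Original string S is at sorted index 4

Answer: ffff$egefeegfgegeffggfe
4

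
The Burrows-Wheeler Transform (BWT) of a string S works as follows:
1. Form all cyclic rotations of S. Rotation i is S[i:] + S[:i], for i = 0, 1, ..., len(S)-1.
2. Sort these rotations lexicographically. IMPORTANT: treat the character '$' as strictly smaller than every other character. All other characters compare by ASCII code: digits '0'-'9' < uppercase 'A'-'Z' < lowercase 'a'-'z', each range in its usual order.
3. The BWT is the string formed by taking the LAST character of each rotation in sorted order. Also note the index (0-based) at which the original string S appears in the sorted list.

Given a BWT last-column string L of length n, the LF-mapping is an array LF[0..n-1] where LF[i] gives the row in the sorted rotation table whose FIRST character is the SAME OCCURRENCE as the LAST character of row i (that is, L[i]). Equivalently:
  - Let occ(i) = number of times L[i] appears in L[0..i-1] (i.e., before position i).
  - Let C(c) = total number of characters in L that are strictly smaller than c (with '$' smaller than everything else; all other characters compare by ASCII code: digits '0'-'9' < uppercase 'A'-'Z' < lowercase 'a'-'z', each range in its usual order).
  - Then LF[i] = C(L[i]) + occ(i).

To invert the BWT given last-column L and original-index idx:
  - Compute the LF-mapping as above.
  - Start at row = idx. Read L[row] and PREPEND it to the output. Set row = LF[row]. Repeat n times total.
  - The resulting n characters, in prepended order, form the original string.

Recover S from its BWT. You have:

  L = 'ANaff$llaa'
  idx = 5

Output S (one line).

LF mapping: 1 2 3 6 7 0 8 9 4 5
Walk LF starting at row 5, prepending L[row]:
  step 1: row=5, L[5]='$', prepend. Next row=LF[5]=0
  step 2: row=0, L[0]='A', prepend. Next row=LF[0]=1
  step 3: row=1, L[1]='N', prepend. Next row=LF[1]=2
  step 4: row=2, L[2]='a', prepend. Next row=LF[2]=3
  step 5: row=3, L[3]='f', prepend. Next row=LF[3]=6
  step 6: row=6, L[6]='l', prepend. Next row=LF[6]=8
  step 7: row=8, L[8]='a', prepend. Next row=LF[8]=4
  step 8: row=4, L[4]='f', prepend. Next row=LF[4]=7
  step 9: row=7, L[7]='l', prepend. Next row=LF[7]=9
  step 10: row=9, L[9]='a', prepend. Next row=LF[9]=5
Reversed output: alfalfaNA$

Answer: alfalfaNA$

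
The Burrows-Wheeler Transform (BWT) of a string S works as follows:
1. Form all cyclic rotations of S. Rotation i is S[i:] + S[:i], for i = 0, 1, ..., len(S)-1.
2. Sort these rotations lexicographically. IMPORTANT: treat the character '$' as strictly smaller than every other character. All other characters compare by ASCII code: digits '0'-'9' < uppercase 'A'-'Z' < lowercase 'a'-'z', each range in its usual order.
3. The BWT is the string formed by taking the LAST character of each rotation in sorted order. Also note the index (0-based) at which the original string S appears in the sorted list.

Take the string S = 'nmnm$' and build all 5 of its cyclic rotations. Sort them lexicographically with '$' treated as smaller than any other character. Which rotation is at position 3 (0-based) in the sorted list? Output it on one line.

All 5 rotations (rotation i = S[i:]+S[:i]):
  rot[0] = nmnm$
  rot[1] = mnm$n
  rot[2] = nm$nm
  rot[3] = m$nmn
  rot[4] = $nmnm
Sorted (with $ < everything):
  sorted[0] = $nmnm
  sorted[1] = m$nmn
  sorted[2] = mnm$n
  sorted[3] = nm$nm
  sorted[4] = nmnm$
sorted[3] = nm$nm

Answer: nm$nm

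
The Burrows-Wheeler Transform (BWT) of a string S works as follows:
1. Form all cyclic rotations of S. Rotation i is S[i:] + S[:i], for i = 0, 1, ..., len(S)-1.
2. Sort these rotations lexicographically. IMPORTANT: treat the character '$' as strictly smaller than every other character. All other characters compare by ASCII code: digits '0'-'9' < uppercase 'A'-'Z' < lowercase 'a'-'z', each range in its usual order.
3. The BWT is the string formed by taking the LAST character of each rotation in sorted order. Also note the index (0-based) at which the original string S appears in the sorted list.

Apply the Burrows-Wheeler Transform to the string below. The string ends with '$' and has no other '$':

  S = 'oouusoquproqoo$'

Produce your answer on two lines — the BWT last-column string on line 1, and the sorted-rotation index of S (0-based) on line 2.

All 15 rotations (rotation i = S[i:]+S[:i]):
  rot[0] = oouusoquproqoo$
  rot[1] = ouusoquproqoo$o
  rot[2] = uusoquproqoo$oo
  rot[3] = usoquproqoo$oou
  rot[4] = soquproqoo$oouu
  rot[5] = oquproqoo$oouus
  rot[6] = quproqoo$oouuso
  rot[7] = uproqoo$oouusoq
  rot[8] = proqoo$oouusoqu
  rot[9] = roqoo$oouusoqup
  rot[10] = oqoo$oouusoqupr
  rot[11] = qoo$oouusoqupro
  rot[12] = oo$oouusoquproq
  rot[13] = o$oouusoquproqo
  rot[14] = $oouusoquproqoo
Sorted (with $ < everything):
  sorted[0] = $oouusoquproqoo  (last char: 'o')
  sorted[1] = o$oouusoquproqo  (last char: 'o')
  sorted[2] = oo$oouusoquproq  (last char: 'q')
  sorted[3] = oouusoquproqoo$  (last char: '$')
  sorted[4] = oqoo$oouusoqupr  (last char: 'r')
  sorted[5] = oquproqoo$oouus  (last char: 's')
  sorted[6] = ouusoquproqoo$o  (last char: 'o')
  sorted[7] = proqoo$oouusoqu  (last char: 'u')
  sorted[8] = qoo$oouusoqupro  (last char: 'o')
  sorted[9] = quproqoo$oouuso  (last char: 'o')
  sorted[10] = roqoo$oouusoqup  (last char: 'p')
  sorted[11] = soquproqoo$oouu  (last char: 'u')
  sorted[12] = uproqoo$oouusoq  (last char: 'q')
  sorted[13] = usoquproqoo$oou  (last char: 'u')
  sorted[14] = uusoquproqoo$oo  (last char: 'o')
Last column: ooq$rsouoopuquo
Original string S is at sorted index 3

Answer: ooq$rsouoopuquo
3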